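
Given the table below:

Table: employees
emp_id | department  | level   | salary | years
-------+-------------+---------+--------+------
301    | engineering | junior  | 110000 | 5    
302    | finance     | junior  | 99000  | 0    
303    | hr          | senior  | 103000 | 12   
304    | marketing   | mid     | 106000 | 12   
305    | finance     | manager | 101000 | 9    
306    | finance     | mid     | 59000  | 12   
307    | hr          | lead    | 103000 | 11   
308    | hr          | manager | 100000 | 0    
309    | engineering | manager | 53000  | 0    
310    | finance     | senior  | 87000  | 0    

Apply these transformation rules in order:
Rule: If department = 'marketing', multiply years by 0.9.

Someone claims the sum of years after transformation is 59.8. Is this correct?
Yes, the result is correct.

Step 1: Calculate the correct sum after transformation
Step 2: Apply multiplier 0.9 to records where department = 'marketing'
Step 3: Correct result = 59.8
Step 4: Claimed result = 59.8
Step 5: 59.8 = 59.8 ✓
Conclusion: The claimed result is correct.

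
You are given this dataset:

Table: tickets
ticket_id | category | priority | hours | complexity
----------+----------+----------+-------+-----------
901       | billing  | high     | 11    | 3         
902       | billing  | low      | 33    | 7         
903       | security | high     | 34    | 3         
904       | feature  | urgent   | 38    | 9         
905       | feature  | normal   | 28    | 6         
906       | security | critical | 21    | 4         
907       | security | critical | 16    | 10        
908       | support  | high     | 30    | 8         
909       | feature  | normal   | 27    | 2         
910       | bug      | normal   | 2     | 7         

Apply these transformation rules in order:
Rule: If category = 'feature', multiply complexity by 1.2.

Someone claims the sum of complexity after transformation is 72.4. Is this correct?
No, the correct result is 62.4.

Step 1: Calculate the correct sum after transformation
Step 2: Apply multiplier 1.2 to records where category = 'feature'
Step 3: Correct result = 62.4
Step 4: Claimed result = 72.4
Step 5: 62.4 ≠ 72.4
Conclusion: The claimed result is incorrect. The correct answer is 62.4.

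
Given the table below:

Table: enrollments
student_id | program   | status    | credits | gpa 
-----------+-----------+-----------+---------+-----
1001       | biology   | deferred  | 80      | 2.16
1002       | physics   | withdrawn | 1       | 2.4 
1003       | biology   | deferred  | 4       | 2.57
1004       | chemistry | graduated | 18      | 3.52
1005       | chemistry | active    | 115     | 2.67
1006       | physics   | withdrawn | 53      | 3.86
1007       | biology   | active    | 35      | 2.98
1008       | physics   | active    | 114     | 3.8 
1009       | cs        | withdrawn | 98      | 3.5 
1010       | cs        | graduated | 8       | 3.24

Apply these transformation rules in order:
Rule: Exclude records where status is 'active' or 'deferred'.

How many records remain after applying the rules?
5

Step 1: Count records to exclude
  - 3 (active) + 2 (deferred) = 5 records
Step 2: Total records: 10
Step 3: Remaining = 10 - 5 = 5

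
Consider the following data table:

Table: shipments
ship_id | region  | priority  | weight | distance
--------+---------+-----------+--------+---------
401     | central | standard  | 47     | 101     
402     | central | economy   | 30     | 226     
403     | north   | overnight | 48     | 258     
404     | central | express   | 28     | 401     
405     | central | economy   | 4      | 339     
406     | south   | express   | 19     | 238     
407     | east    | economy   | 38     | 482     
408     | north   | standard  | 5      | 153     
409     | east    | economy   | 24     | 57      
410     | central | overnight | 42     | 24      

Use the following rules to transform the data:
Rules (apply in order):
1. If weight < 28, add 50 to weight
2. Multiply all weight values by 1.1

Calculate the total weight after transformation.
533.5

Step 1: Apply Rule 1 - Add 50 to records with weight < 28
  - 4 records affected: 52 + (4 × 50) = 252
  - Unaffected records: 233
  - Sum after Rule 1: 485
Step 2: Apply Rule 2 - Multiply all by 1.1
  - 485 × 1.1 = 533.5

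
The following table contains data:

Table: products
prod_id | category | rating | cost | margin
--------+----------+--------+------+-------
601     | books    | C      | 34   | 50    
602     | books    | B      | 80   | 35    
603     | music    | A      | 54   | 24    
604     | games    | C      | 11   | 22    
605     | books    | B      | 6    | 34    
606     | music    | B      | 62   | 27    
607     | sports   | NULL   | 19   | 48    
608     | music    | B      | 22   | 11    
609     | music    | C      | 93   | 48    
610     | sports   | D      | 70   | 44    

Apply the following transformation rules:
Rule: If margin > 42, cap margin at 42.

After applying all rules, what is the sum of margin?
321

Step 1: 4 records have margin > 42
Step 2: These records originally summed to 190
Step 3: After capping: 4 × 42 = 168
Step 4: Unaffected records sum: 153
Step 5: Final sum = 168 + 153 = 321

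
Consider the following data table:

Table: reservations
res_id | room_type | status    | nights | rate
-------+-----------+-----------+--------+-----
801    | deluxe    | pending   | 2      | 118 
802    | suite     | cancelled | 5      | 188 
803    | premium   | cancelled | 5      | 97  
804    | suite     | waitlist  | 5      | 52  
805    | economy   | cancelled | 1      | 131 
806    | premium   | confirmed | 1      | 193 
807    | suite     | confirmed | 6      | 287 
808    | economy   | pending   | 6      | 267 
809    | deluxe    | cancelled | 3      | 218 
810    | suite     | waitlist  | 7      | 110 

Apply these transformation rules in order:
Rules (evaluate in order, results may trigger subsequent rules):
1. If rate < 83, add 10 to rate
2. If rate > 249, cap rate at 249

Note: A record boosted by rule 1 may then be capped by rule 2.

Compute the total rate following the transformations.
1615

Step 1: Apply rule 1 to records with rate < 83
  - 1 records get bonus of 10
  - Of these, 0 records then exceed 249 and get capped
Step 2: Apply rule 2 to records with rate > 249
  - 2 records (original) are capped
Step 3: Calculate final sum = 1615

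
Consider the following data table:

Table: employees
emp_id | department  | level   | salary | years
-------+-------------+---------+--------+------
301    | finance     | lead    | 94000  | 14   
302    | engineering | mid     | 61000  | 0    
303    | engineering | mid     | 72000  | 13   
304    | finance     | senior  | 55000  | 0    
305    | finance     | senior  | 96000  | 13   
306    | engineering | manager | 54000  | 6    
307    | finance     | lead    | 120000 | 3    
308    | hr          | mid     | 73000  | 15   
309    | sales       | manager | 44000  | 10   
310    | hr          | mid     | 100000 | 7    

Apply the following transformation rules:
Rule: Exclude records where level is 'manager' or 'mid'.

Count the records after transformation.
4

Step 1: Count records to exclude
  - 2 (manager) + 4 (mid) = 6 records
Step 2: Total records: 10
Step 3: Remaining = 10 - 6 = 4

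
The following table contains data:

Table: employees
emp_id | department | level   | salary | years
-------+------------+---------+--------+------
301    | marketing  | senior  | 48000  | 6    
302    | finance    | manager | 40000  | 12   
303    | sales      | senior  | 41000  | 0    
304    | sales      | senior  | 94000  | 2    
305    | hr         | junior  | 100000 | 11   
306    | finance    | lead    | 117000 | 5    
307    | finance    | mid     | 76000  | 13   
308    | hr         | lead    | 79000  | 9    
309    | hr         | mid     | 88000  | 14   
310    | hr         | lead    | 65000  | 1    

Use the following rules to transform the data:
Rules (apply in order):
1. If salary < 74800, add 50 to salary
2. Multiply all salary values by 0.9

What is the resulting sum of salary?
673380.0

Step 1: Apply Rule 1 - Add 50 to records with salary < 74800
  - 4 records affected: 194000 + (4 × 50) = 194200
  - Unaffected records: 554000
  - Sum after Rule 1: 748200
Step 2: Apply Rule 2 - Multiply all by 0.9
  - 748200 × 0.9 = 673380.0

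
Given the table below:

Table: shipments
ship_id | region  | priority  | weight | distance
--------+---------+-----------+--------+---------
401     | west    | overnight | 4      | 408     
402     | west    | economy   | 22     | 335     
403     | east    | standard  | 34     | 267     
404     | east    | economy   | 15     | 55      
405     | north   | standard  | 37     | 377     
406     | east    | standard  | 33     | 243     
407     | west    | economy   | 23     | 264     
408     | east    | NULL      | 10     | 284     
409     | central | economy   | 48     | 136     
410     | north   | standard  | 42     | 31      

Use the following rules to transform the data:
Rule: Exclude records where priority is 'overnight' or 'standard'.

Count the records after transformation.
5

Step 1: Count records to exclude
  - 1 (overnight) + 4 (standard) = 5 records
Step 2: Total records: 10
Step 3: Remaining = 10 - 5 = 5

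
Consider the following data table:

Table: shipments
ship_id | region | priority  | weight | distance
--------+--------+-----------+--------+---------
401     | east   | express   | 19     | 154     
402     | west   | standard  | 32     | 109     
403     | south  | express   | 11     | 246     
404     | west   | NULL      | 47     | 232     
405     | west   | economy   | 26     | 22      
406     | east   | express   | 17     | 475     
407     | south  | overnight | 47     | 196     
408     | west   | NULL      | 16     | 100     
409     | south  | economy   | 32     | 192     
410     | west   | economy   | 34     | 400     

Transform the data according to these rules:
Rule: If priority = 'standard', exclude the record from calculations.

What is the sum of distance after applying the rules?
2017

Step 1: Identify records where priority = 'standard'
Step 2: The excluded records sum to 109
Step 3: Original total distance = 2126
Step 4: Remaining total = 2126 - 109 = 2017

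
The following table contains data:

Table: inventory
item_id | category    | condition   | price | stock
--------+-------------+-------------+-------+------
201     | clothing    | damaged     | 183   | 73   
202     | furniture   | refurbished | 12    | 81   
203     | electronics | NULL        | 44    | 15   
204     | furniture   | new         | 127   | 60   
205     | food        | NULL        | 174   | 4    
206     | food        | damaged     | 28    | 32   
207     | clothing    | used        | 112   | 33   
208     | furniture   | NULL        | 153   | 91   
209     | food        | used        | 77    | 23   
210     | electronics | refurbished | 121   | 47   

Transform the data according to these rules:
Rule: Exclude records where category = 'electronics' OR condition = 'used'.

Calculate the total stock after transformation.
341

Step 1: Find records where category = 'electronics' OR condition = 'used'
Step 2: 4 records match, summing to 118
Step 3: Original sum: 459
Step 4: Remaining sum = 459 - 118 = 341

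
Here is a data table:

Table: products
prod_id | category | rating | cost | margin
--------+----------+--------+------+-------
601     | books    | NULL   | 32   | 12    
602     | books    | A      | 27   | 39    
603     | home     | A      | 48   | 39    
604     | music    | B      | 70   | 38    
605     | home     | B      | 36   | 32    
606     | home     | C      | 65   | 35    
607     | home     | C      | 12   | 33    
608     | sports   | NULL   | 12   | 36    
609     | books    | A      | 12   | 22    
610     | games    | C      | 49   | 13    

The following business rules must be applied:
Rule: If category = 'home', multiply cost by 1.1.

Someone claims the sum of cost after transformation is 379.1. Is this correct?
Yes, the result is correct.

Step 1: Calculate the correct sum after transformation
Step 2: Apply multiplier 1.1 to records where category = 'home'
Step 3: Correct result = 379.1
Step 4: Claimed result = 379.1
Step 5: 379.1 = 379.1 ✓
Conclusion: The claimed result is correct.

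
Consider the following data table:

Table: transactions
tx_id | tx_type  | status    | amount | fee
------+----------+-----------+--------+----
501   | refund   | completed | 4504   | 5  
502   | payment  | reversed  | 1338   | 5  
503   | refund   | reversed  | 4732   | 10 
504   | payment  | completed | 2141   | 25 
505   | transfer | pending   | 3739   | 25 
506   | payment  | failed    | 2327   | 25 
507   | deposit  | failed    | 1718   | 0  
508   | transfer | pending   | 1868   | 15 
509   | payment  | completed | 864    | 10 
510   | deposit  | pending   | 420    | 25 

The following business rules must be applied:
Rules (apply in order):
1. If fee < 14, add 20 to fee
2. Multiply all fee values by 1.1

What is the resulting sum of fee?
269.5

Step 1: Apply Rule 1 - Add 20 to records with fee < 14
  - 5 records affected: 30 + (5 × 20) = 130
  - Unaffected records: 115
  - Sum after Rule 1: 245
Step 2: Apply Rule 2 - Multiply all by 1.1
  - 245 × 1.1 = 269.5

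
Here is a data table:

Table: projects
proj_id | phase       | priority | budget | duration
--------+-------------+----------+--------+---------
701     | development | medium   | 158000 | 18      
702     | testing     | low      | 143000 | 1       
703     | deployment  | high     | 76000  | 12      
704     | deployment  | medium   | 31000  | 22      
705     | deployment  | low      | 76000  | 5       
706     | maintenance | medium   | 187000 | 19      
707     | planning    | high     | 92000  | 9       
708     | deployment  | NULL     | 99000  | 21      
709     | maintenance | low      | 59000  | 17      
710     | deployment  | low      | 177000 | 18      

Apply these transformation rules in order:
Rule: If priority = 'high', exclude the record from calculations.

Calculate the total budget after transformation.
930000

Step 1: Identify records where priority = 'high'
Step 2: The excluded records sum to 168000
Step 3: Original total budget = 1098000
Step 4: Remaining total = 1098000 - 168000 = 930000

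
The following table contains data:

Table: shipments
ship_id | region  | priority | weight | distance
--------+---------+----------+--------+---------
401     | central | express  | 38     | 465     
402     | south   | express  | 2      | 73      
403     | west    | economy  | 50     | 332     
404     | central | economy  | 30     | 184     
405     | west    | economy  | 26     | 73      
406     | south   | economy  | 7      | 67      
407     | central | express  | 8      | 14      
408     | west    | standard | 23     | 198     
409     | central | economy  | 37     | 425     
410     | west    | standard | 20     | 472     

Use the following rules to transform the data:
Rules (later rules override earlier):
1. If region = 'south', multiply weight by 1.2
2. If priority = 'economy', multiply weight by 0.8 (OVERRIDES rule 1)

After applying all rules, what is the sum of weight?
211.4

Step 1: Rule 2 takes priority for records with priority = 'economy'
  - 5 records: 150 × 0.8 = 120.0
Step 2: Rule 1 applies to remaining records with region = 'south'
  - 1 records: 2 × 1.2 = 2.4
Step 3: Other records unchanged: 89
Step 4: Final sum = 120.0 + 2.4 + 89 = 211.4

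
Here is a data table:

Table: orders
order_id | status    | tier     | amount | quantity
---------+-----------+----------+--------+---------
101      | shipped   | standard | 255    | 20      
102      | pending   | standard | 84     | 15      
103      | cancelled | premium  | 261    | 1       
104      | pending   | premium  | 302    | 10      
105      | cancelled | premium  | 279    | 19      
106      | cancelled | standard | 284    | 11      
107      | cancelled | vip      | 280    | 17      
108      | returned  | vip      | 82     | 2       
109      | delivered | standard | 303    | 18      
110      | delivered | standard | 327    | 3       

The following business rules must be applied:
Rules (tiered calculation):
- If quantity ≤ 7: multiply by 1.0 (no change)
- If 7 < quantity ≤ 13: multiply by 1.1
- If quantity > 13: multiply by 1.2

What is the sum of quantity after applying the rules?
135.9

Step 1: Tier 1 (quantity ≤ 7): 3 records, sum = 6 × 1.0 = 6.0
Step 2: Tier 2 (7 < quantity ≤ 13): 2 records, sum = 21 × 1.1 = 23.1
Step 3: Tier 3 (quantity > 13): 5 records, sum = 89 × 1.2 = 106.8
Step 4: Final sum = 6.0 + 23.1 + 106.8 = 135.9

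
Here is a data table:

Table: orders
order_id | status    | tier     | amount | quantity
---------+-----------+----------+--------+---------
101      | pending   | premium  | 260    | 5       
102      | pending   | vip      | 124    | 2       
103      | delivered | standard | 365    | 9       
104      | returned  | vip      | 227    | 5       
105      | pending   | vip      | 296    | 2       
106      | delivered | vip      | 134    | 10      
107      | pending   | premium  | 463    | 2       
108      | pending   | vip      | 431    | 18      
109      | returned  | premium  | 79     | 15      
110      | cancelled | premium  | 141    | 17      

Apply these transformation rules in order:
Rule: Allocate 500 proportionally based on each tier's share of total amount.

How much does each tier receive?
premium: 187.1, standard: 72.42, vip: 240.48

Step 1: Calculate total amount = 2520
Step 2: Calculate each tier's proportion:
  premium: 943/2520 = 37.42% → 187.1
  standard: 365/2520 = 14.48% → 72.42
  vip: 1212/2520 = 48.10% → 240.48
Step 3: Verify: sum of allocations ≈ 500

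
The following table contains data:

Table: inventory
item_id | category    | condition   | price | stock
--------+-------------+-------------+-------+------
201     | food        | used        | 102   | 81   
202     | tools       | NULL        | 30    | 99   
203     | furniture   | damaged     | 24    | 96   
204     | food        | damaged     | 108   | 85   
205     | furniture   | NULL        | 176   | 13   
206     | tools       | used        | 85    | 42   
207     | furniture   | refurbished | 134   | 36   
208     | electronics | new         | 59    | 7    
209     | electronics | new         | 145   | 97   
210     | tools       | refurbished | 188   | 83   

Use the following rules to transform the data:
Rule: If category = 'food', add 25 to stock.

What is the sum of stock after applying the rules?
689

Step 1: Count records where category = 'food': 2
Step 2: Total bonus added: 2 × 25 = 50
Step 3: Original sum of stock: 639
Step 4: Final sum = 639 + 50 = 689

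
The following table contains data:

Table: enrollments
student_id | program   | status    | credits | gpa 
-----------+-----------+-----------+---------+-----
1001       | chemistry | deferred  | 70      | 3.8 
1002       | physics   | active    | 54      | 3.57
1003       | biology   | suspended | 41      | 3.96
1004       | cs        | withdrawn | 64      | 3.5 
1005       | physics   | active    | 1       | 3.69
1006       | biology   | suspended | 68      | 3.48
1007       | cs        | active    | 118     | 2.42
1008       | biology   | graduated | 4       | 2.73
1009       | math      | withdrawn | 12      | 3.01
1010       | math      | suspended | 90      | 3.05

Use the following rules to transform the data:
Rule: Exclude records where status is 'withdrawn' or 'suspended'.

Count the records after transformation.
5

Step 1: Count records to exclude
  - 2 (withdrawn) + 3 (suspended) = 5 records
Step 2: Total records: 10
Step 3: Remaining = 10 - 5 = 5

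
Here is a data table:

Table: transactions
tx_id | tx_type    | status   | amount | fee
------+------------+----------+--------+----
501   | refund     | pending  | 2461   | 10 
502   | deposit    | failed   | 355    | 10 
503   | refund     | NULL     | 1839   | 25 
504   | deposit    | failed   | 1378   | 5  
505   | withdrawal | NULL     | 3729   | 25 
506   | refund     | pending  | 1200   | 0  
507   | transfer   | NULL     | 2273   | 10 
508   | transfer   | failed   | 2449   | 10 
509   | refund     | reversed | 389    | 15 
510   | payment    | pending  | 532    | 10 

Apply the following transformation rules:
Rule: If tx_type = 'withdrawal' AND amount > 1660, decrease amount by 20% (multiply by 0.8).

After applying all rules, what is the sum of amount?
15859.2

Step 1: Find records where tx_type = 'withdrawal' AND amount > 1660
Step 2: 1 records match, summing to 3729
Step 3: After multiplier: 3729 × 0.8 = 2983.2
Step 4: Unaffected records sum: 12876
Step 5: Final sum = 2983.2 + 12876 = 15859.2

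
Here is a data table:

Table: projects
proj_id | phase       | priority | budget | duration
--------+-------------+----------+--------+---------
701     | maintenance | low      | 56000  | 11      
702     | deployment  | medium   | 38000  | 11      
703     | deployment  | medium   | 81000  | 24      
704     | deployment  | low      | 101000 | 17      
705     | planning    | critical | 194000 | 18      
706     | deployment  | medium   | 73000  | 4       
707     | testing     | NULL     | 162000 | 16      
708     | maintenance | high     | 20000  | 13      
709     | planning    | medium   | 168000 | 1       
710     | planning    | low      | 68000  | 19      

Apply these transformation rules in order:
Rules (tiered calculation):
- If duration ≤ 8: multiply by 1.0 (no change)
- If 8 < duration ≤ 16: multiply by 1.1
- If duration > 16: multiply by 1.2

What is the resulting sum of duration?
154.7

Step 1: Tier 1 (duration ≤ 8): 2 records, sum = 5 × 1.0 = 5.0
Step 2: Tier 2 (8 < duration ≤ 16): 4 records, sum = 51 × 1.1 = 56.1
Step 3: Tier 3 (duration > 16): 4 records, sum = 78 × 1.2 = 93.6
Step 4: Final sum = 5.0 + 56.1 + 93.6 = 154.7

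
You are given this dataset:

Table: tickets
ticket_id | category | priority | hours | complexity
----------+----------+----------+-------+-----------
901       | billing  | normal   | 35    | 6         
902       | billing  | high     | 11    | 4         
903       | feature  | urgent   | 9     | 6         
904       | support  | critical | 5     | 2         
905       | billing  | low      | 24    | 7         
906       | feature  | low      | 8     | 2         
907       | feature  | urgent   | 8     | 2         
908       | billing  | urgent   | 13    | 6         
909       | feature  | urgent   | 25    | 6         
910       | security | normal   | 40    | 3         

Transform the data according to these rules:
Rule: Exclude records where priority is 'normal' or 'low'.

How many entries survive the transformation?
6

Step 1: Count records to exclude
  - 2 (normal) + 2 (low) = 4 records
Step 2: Total records: 10
Step 3: Remaining = 10 - 4 = 6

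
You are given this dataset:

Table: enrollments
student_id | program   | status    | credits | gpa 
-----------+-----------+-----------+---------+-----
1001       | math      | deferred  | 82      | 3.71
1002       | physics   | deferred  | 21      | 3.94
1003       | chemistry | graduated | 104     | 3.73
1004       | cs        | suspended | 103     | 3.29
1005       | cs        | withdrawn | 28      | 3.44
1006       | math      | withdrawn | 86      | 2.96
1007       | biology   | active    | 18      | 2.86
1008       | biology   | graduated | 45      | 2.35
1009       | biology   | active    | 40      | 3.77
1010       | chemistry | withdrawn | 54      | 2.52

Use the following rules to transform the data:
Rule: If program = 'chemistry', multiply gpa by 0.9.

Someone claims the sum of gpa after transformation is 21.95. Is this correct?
No, the correct result is 31.95.

Step 1: Calculate the correct sum after transformation
Step 2: Apply multiplier 0.9 to records where program = 'chemistry'
Step 3: Correct result = 31.95
Step 4: Claimed result = 21.95
Step 5: 31.95 ≠ 21.95
Conclusion: The claimed result is incorrect. The correct answer is 31.95.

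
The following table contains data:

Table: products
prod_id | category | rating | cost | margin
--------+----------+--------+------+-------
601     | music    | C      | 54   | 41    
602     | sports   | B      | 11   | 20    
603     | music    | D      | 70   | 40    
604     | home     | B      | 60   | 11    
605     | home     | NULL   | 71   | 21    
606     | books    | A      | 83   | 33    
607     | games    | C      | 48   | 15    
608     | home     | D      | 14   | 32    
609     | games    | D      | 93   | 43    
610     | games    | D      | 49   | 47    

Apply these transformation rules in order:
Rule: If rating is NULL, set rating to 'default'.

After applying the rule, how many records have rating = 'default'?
1

Step 1: Count records where rating IS NULL
Step 2: Found 1 records with NULL rating
Step 3: These records will have rating set to 'default'
Step 4: Records already having rating = 'default': 0
Step 5: Answer: 1 + 0 = 1 records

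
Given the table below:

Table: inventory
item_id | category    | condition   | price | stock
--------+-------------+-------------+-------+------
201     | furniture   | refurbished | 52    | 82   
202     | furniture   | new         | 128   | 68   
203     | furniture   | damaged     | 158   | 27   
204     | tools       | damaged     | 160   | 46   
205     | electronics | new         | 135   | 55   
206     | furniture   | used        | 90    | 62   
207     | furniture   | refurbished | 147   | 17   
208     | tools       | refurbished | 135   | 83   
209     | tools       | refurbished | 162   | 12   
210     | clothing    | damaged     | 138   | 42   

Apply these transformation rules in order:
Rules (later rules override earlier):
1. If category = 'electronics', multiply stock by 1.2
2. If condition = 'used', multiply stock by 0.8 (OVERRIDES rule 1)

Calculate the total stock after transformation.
492.6

Step 1: Rule 2 takes priority for records with condition = 'used'
  - 1 records: 62 × 0.8 = 49.6
Step 2: Rule 1 applies to remaining records with category = 'electronics'
  - 1 records: 55 × 1.2 = 66.0
Step 3: Other records unchanged: 377
Step 4: Final sum = 49.6 + 66.0 + 377 = 492.6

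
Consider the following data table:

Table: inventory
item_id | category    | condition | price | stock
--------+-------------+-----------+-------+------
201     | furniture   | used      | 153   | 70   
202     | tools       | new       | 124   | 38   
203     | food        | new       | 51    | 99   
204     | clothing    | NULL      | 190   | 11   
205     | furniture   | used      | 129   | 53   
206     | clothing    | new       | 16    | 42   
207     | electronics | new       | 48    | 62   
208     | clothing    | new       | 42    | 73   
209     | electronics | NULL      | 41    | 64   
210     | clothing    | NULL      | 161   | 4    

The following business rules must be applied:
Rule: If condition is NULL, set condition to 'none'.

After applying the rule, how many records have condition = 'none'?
3

Step 1: Count records where condition IS NULL
Step 2: Found 3 records with NULL condition
Step 3: These records will have condition set to 'none'
Step 4: Records already having condition = 'none': 0
Step 5: Answer: 3 + 0 = 3 records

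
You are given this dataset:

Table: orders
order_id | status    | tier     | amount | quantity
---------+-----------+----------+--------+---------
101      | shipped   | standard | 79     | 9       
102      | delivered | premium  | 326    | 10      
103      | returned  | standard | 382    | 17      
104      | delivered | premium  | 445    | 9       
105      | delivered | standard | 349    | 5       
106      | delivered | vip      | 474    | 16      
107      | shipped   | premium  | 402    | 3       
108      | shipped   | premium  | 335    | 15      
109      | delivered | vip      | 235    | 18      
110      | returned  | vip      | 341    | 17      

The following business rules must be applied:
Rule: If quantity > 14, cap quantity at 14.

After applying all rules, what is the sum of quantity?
106

Step 1: 5 records have quantity > 14
Step 2: These records originally summed to 83
Step 3: After capping: 5 × 14 = 70
Step 4: Unaffected records sum: 36
Step 5: Final sum = 70 + 36 = 106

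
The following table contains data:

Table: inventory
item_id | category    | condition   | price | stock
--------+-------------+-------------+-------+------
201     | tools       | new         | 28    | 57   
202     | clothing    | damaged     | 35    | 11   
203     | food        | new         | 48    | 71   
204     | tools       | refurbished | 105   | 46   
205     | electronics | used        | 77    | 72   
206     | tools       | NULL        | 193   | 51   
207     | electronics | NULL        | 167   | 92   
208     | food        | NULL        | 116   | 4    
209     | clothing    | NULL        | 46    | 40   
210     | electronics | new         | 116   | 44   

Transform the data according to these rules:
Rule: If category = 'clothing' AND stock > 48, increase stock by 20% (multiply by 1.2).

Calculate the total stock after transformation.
488

Step 1: Find records where category = 'clothing' AND stock > 48
Step 2: 0 records match, summing to 0
Step 3: After multiplier: 0 × 1.2 = 0.0
Step 4: Unaffected records sum: 488
Step 5: Final sum = 0.0 + 488 = 488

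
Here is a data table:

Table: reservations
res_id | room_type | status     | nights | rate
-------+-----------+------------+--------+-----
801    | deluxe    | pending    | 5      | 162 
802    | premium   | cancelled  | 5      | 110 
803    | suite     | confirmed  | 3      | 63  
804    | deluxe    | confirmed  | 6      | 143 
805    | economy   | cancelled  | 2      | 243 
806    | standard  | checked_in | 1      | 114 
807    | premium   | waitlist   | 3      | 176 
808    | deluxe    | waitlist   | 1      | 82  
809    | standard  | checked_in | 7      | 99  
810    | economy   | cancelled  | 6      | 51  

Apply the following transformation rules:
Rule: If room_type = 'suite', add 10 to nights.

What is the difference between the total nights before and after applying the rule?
10

Step 1: Original sum of nights = 39
Step 2: 1 records have room_type = 'suite'
Step 3: Each affected record changes by 10
Step 4: Total change = 1 × 10 = 10
Step 5: New sum = 39 + 10 = 49
Step 6: Difference = |49 - 39| = 10
        (Sum increased by 10)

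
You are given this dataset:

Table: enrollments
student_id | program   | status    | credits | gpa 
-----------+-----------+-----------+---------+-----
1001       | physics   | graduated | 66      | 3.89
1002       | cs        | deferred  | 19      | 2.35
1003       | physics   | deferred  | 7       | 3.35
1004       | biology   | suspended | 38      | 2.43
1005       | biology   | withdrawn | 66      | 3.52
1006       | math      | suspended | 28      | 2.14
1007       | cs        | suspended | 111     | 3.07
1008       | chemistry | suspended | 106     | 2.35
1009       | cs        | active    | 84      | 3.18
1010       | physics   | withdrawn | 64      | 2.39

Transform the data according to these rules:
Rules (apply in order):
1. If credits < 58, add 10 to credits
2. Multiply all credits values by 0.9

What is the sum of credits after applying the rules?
566.1

Step 1: Apply Rule 1 - Add 10 to records with credits < 58
  - 4 records affected: 92 + (4 × 10) = 132
  - Unaffected records: 497
  - Sum after Rule 1: 629
Step 2: Apply Rule 2 - Multiply all by 0.9
  - 629 × 0.9 = 566.1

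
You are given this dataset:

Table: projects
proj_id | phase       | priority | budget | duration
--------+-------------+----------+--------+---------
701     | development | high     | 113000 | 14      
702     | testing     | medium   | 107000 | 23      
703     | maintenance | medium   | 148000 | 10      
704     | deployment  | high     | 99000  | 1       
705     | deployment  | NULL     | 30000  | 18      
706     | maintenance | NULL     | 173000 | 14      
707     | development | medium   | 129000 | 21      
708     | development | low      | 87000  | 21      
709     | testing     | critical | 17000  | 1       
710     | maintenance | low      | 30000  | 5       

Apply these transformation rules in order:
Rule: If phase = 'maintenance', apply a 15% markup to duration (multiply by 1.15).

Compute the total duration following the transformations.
132.35

Step 1: Records with phase = 'maintenance' have total duration = 29
Step 2: Apply multiplier: 29 × 1.15 = 33.35
Step 3: Other records total: 99
Step 4: Final sum = 33.35 + 99 = 132.35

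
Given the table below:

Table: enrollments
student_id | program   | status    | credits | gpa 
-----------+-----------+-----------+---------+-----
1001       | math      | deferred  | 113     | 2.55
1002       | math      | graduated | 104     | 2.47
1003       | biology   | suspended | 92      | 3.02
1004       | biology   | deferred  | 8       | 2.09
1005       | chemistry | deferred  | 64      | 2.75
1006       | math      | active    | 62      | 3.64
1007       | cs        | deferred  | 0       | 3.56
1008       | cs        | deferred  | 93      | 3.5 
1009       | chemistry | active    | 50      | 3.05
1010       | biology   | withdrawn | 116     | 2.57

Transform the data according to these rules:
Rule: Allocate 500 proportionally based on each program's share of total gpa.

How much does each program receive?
biology: 131.51, chemistry: 99.32, cs: 120.89, math: 148.29

Step 1: Calculate total gpa = 29.2
Step 2: Calculate each program's proportion:
  biology: 7.68/29.2 = 26.30% → 131.51
  chemistry: 5.8/29.2 = 19.86% → 99.32
  cs: 7.06/29.2 = 24.18% → 120.89
  math: 8.66/29.2 = 29.66% → 148.29
Step 3: Verify: sum of allocations ≈ 500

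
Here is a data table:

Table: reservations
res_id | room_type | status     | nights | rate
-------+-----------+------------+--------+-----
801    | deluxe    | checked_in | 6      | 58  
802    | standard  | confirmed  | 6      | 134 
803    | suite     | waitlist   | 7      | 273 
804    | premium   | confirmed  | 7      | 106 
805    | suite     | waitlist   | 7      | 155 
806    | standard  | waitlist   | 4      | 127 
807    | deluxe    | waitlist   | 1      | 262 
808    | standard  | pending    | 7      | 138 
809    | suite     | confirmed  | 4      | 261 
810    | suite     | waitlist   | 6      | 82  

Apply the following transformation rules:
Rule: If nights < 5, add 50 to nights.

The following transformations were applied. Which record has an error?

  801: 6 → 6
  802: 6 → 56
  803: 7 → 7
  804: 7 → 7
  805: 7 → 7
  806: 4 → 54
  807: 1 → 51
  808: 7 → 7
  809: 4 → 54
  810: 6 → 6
Record 802 has an error. The correct transformed value should be 6, not 56.

Step 1: Check each record against the rule
Step 2: Record 802 has nights = 6
Step 3: Since 6 >= 5, the bonus should not have been applied
Step 4: Correct value = 6, but claimed value = 56
Conclusion: Record 802 has the error.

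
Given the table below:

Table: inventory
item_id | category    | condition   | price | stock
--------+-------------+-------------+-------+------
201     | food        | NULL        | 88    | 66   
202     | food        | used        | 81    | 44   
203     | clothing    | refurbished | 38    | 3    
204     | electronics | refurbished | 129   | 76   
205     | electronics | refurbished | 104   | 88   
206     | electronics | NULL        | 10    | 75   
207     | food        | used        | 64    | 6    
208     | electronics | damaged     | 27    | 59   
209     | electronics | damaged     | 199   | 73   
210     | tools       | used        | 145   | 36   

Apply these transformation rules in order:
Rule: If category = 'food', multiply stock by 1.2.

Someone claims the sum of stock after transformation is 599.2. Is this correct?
No, the correct result is 549.2.

Step 1: Calculate the correct sum after transformation
Step 2: Apply multiplier 1.2 to records where category = 'food'
Step 3: Correct result = 549.2
Step 4: Claimed result = 599.2
Step 5: 549.2 ≠ 599.2
Conclusion: The claimed result is incorrect. The correct answer is 549.2.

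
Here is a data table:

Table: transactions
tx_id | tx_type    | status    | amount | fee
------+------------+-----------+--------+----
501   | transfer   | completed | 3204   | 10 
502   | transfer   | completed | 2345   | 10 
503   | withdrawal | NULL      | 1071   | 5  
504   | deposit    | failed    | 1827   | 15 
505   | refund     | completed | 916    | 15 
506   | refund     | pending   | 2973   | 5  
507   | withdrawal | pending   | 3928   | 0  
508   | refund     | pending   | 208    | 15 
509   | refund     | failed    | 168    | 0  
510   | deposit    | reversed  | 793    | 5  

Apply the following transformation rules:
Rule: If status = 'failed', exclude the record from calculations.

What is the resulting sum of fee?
65

Step 1: Identify records where status = 'failed'
Step 2: The excluded records sum to 15
Step 3: Original total fee = 80
Step 4: Remaining total = 80 - 15 = 65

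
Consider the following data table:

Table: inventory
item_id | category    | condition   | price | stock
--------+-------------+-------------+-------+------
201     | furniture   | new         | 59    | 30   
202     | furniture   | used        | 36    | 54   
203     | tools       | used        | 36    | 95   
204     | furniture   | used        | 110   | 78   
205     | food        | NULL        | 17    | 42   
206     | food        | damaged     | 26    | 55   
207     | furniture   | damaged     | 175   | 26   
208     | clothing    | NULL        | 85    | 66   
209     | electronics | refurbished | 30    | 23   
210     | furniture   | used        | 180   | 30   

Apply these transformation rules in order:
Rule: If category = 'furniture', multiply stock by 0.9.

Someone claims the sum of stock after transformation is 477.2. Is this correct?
Yes, the result is correct.

Step 1: Calculate the correct sum after transformation
Step 2: Apply multiplier 0.9 to records where category = 'furniture'
Step 3: Correct result = 477.2
Step 4: Claimed result = 477.2
Step 5: 477.2 = 477.2 ✓
Conclusion: The claimed result is correct.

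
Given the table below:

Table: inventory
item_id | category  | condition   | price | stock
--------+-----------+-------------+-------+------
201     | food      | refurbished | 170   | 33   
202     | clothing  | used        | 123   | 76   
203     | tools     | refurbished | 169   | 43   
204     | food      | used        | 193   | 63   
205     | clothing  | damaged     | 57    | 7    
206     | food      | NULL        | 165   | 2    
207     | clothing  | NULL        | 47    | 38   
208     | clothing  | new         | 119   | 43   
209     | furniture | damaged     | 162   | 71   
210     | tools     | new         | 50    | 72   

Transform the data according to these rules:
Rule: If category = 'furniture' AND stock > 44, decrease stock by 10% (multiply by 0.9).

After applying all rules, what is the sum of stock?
440.9

Step 1: Find records where category = 'furniture' AND stock > 44
Step 2: 1 records match, summing to 71
Step 3: After multiplier: 71 × 0.9 = 63.9
Step 4: Unaffected records sum: 377
Step 5: Final sum = 63.9 + 377 = 440.9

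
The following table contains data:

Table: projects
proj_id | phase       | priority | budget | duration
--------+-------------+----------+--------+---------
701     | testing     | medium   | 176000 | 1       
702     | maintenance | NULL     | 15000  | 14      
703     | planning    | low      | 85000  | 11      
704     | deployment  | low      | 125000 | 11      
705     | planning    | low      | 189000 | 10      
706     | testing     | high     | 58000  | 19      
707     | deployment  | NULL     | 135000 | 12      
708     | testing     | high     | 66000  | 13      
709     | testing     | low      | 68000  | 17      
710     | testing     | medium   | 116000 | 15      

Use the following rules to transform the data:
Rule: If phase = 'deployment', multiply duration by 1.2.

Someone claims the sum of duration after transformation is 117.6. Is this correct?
No, the correct result is 127.6.

Step 1: Calculate the correct sum after transformation
Step 2: Apply multiplier 1.2 to records where phase = 'deployment'
Step 3: Correct result = 127.6
Step 4: Claimed result = 117.6
Step 5: 127.6 ≠ 117.6
Conclusion: The claimed result is incorrect. The correct answer is 127.6.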